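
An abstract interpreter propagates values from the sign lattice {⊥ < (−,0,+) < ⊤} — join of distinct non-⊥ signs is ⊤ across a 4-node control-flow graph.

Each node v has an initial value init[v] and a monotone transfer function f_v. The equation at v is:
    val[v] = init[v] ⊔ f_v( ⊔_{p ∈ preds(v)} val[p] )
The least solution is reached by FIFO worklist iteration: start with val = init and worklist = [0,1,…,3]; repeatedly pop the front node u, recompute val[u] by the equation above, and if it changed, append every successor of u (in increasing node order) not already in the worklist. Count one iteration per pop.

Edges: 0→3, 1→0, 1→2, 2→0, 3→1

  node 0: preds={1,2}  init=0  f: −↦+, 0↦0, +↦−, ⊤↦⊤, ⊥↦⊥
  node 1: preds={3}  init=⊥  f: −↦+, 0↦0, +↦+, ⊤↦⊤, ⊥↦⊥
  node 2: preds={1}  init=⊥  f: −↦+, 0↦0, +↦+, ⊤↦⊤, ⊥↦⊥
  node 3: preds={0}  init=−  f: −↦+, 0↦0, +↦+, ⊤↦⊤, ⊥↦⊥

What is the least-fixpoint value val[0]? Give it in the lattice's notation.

Worklist (10 pops):
  #1 pop 0: in=⊥ → 0 (no change)
  #2 pop 1: in=− → + (was ⊥); enqueue [0]
  #3 pop 2: in=+ → + (was ⊥); enqueue []
  #4 pop 3: in=0 → ⊤ (was −); enqueue [1]
  #5 pop 0: in=+ → ⊤ (was 0); enqueue [3]
  #6 pop 1: in=⊤ → ⊤ (was +); enqueue [0,2]
  #7 pop 3: in=⊤ → ⊤ (no change)
  #8 pop 0: in=⊤ → ⊤ (no change)
  #9 pop 2: in=⊤ → ⊤ (was +); enqueue [0]
  #10 pop 0: in=⊤ → ⊤ (no change)

Fixpoint:
  val[0] = ⊤
  val[1] = ⊤
  val[2] = ⊤
  val[3] = ⊤

⊤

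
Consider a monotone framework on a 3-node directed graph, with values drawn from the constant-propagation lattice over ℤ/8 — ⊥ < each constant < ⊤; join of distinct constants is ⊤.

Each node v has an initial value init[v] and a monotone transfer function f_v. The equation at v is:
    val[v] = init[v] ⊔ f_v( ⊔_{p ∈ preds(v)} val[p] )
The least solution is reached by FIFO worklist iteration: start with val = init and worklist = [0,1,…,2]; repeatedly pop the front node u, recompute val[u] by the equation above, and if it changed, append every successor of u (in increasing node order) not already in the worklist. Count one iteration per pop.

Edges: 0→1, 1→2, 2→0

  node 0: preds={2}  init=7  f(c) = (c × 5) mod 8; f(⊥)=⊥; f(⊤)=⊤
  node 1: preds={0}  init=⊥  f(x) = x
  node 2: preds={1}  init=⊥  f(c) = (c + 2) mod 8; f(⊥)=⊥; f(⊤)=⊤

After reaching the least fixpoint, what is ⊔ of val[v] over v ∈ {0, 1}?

Trace (7 dequeues):
  [1] u=0 | in ⊥ | out 7 | ==
  [2] u=1 | in 7 | out 7 | prev ⊥ | push {}
  [3] u=2 | in 7 | out 1 | prev ⊥ | push {0}
  [4] u=0 | in 1 | out ⊤ | prev 7 | push {1}
  [5] u=1 | in ⊤ | out ⊤ | prev 7 | push {2}
  [6] u=2 | in ⊤ | out ⊤ | prev 1 | push {0}
  [7] u=0 | in ⊤ | out ⊤ | ==

Converged values:
  [0] ⊤
  [1] ⊤
  [2] ⊤

⊤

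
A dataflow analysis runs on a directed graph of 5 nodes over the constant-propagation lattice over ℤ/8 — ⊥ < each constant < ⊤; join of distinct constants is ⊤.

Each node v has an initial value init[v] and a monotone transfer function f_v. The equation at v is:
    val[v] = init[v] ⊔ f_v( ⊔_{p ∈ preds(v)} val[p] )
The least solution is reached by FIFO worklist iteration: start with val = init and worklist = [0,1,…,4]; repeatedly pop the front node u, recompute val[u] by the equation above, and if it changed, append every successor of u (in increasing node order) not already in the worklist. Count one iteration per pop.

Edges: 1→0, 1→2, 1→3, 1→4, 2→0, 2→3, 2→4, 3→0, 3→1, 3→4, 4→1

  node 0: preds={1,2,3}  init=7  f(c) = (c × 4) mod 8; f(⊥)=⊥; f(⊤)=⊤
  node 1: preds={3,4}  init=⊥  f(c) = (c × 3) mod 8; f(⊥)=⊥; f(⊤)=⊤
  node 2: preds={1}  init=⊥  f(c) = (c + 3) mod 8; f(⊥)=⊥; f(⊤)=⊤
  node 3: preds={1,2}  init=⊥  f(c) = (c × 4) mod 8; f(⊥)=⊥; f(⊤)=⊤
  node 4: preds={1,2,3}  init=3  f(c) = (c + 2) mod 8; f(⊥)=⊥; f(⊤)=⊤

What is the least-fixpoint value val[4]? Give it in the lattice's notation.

⊤

Trace (12 dequeues):
  [1] u=0 | in ⊥ | out 7 | ==
  [2] u=1 | in 3 | out 1 | prev ⊥ | push {0}
  [3] u=2 | in 1 | out 4 | prev ⊥ | push {}
  [4] u=3 | in ⊤ | out ⊤ | prev ⊥ | push {1}
  [5] u=4 | in ⊤ | out ⊤ | prev 3 | push {}
  [6] u=0 | in ⊤ | out ⊤ | prev 7 | push {}
  [7] u=1 | in ⊤ | out ⊤ | prev 1 | push {0,2,3,4}
  [8] u=0 | in ⊤ | out ⊤ | ==
  [9] u=2 | in ⊤ | out ⊤ | prev 4 | push {0}
  [10] u=3 | in ⊤ | out ⊤ | ==
  [11] u=4 | in ⊤ | out ⊤ | ==
  [12] u=0 | in ⊤ | out ⊤ | ==

Converged values:
  [0] ⊤
  [1] ⊤
  [2] ⊤
  [3] ⊤
  [4] ⊤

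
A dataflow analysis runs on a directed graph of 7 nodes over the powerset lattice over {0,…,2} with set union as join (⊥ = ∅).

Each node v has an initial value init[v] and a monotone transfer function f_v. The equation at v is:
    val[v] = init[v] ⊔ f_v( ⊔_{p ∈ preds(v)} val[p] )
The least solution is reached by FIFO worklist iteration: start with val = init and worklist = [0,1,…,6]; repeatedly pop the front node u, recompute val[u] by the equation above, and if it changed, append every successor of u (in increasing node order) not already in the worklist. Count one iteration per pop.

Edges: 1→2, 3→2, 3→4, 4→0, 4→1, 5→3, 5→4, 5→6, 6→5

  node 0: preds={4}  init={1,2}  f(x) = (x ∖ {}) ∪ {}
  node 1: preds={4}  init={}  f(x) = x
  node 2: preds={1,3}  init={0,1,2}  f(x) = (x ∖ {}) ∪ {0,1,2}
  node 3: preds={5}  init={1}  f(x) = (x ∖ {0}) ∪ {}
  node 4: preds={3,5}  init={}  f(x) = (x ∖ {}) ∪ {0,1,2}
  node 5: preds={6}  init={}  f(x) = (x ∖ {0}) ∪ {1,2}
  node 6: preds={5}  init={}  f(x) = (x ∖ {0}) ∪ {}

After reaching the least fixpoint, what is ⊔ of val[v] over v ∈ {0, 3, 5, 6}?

Iteration log — 13 steps:
  step 1. node 0  ⊔preds={}  new={1,2}  stable
  step 2. node 1  ⊔preds={}  new={}  stable
  step 3. node 2  ⊔preds={1}  new={0,1,2}  stable
  step 4. node 3  ⊔preds={}  new={1}  stable
  step 5. node 4  ⊔preds={1}  new={0,1,2}  old={}  +wl: 0,1
  step 6. node 5  ⊔preds={}  new={1,2}  old={}  +wl: 3,4
  step 7. node 6  ⊔preds={1,2}  new={1,2}  old={}  +wl: 5
  step 8. node 0  ⊔preds={0,1,2}  new={0,1,2}  old={1,2}  +wl: 
  step 9. node 1  ⊔preds={0,1,2}  new={0,1,2}  old={}  +wl: 2
  step 10. node 3  ⊔preds={1,2}  new={1,2}  old={1}  +wl: 
  step 11. node 4  ⊔preds={1,2}  new={0,1,2}  stable
  step 12. node 5  ⊔preds={1,2}  new={1,2}  stable
  step 13. node 2  ⊔preds={0,1,2}  new={0,1,2}  stable

Least fixpoint reached:
  node 0: {0,1,2}
  node 1: {0,1,2}
  node 2: {0,1,2}
  node 3: {1,2}
  node 4: {0,1,2}
  node 5: {1,2}
  node 6: {1,2}

{0,1,2}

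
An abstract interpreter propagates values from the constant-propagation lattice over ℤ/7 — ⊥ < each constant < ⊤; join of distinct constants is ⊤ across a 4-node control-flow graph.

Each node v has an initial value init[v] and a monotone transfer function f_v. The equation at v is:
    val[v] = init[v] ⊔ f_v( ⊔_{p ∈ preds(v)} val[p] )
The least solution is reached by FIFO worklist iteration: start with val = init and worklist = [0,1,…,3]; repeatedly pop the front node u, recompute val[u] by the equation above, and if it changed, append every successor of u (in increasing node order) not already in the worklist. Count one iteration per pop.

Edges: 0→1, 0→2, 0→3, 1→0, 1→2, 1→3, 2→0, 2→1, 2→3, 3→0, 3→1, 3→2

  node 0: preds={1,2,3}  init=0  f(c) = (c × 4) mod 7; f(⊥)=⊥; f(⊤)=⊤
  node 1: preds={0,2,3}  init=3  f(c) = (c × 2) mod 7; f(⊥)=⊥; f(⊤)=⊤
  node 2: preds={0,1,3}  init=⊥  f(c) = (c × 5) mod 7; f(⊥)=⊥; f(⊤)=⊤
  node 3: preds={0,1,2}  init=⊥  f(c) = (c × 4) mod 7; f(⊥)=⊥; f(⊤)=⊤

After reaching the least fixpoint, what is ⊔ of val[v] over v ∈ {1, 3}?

⊤

Iteration log — 7 steps:
  step 1. node 0  ⊔preds=3  new=⊤  old=0  +wl: 
  step 2. node 1  ⊔preds=⊤  new=⊤  old=3  +wl: 0
  step 3. node 2  ⊔preds=⊤  new=⊤  old=⊥  +wl: 1
  step 4. node 3  ⊔preds=⊤  new=⊤  old=⊥  +wl: 2
  step 5. node 0  ⊔preds=⊤  new=⊤  stable
  step 6. node 1  ⊔preds=⊤  new=⊤  stable
  step 7. node 2  ⊔preds=⊤  new=⊤  stable

Least fixpoint reached:
  node 0: ⊤
  node 1: ⊤
  node 2: ⊤
  node 3: ⊤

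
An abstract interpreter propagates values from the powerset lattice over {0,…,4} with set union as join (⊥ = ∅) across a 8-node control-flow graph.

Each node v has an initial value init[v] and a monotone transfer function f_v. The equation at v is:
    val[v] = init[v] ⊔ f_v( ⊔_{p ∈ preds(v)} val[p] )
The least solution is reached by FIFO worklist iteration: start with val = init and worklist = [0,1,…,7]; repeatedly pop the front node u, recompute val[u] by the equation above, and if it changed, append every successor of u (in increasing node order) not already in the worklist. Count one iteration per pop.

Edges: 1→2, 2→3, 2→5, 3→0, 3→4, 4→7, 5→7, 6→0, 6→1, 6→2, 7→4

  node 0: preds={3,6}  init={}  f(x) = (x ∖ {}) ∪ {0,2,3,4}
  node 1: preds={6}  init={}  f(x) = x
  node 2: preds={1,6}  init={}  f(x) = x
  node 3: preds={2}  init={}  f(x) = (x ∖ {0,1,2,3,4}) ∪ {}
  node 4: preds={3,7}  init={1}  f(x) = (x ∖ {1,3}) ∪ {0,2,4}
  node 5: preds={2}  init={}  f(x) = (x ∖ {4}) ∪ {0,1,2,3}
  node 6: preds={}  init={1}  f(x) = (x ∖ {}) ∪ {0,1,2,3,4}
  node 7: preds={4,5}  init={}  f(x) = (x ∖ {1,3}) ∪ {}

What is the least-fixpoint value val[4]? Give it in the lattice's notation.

{0,1,2,4}

Iteration log — 14 steps:
  step 1. node 0  ⊔preds={1}  new={0,1,2,3,4}  old={}  +wl: 
  step 2. node 1  ⊔preds={1}  new={1}  old={}  +wl: 
  step 3. node 2  ⊔preds={1}  new={1}  old={}  +wl: 
  step 4. node 3  ⊔preds={1}  new={}  stable
  step 5. node 4  ⊔preds={}  new={0,1,2,4}  old={1}  +wl: 
  step 6. node 5  ⊔preds={1}  new={0,1,2,3}  old={}  +wl: 
  step 7. node 6  ⊔preds={}  new={0,1,2,3,4}  old={1}  +wl: 0,1,2
  step 8. node 7  ⊔preds={0,1,2,3,4}  new={0,2,4}  old={}  +wl: 4
  step 9. node 0  ⊔preds={0,1,2,3,4}  new={0,1,2,3,4}  stable
  step 10. node 1  ⊔preds={0,1,2,3,4}  new={0,1,2,3,4}  old={1}  +wl: 
  step 11. node 2  ⊔preds={0,1,2,3,4}  new={0,1,2,3,4}  old={1}  +wl: 3,5
  step 12. node 4  ⊔preds={0,2,4}  new={0,1,2,4}  stable
  step 13. node 3  ⊔preds={0,1,2,3,4}  new={}  stable
  step 14. node 5  ⊔preds={0,1,2,3,4}  new={0,1,2,3}  stable

Least fixpoint reached:
  node 0: {0,1,2,3,4}
  node 1: {0,1,2,3,4}
  node 2: {0,1,2,3,4}
  node 3: {}
  node 4: {0,1,2,4}
  node 5: {0,1,2,3}
  node 6: {0,1,2,3,4}
  node 7: {0,2,4}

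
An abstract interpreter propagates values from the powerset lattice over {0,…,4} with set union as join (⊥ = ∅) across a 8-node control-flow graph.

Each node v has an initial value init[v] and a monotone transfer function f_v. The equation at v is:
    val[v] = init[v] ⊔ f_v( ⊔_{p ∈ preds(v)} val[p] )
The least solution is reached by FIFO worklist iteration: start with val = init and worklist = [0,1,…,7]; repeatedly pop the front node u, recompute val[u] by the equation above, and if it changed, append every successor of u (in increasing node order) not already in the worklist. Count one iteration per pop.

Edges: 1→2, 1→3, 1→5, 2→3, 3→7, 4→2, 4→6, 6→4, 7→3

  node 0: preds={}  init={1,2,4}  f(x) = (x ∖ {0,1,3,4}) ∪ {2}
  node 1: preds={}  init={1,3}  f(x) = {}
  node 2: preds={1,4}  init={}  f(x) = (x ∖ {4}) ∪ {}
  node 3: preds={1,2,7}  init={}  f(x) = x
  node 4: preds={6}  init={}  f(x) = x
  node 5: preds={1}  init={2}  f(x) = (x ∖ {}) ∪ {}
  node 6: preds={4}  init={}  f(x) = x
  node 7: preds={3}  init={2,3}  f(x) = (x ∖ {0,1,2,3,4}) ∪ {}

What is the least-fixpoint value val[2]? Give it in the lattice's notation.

Iteration log — 8 steps:
  step 1. node 0  ⊔preds={}  new={1,2,4}  stable
  step 2. node 1  ⊔preds={}  new={1,3}  stable
  step 3. node 2  ⊔preds={1,3}  new={1,3}  old={}  +wl: 
  step 4. node 3  ⊔preds={1,2,3}  new={1,2,3}  old={}  +wl: 
  step 5. node 4  ⊔preds={}  new={}  stable
  step 6. node 5  ⊔preds={1,3}  new={1,2,3}  old={2}  +wl: 
  step 7. node 6  ⊔preds={}  new={}  stable
  step 8. node 7  ⊔preds={1,2,3}  new={2,3}  stable

Least fixpoint reached:
  node 0: {1,2,4}
  node 1: {1,3}
  node 2: {1,3}
  node 3: {1,2,3}
  node 4: {}
  node 5: {1,2,3}
  node 6: {}
  node 7: {2,3}

{1,3}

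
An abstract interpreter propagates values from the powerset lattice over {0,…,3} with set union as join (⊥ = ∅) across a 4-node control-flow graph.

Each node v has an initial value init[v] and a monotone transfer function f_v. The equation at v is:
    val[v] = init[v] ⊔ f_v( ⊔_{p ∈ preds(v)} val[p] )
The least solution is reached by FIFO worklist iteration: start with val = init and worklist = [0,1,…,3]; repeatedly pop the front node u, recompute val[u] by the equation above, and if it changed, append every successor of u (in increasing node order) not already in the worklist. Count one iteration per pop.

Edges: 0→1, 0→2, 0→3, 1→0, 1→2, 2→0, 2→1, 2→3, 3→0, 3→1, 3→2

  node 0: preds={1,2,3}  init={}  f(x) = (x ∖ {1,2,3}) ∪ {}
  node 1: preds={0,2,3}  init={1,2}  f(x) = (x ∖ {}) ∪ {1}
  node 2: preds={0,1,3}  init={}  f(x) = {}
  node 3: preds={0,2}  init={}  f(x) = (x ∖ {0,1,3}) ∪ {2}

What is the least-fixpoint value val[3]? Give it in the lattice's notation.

{2}

Iteration log — 7 steps:
  step 1. node 0  ⊔preds={1,2}  new={}  stable
  step 2. node 1  ⊔preds={}  new={1,2}  stable
  step 3. node 2  ⊔preds={1,2}  new={}  stable
  step 4. node 3  ⊔preds={}  new={2}  old={}  +wl: 0,1,2
  step 5. node 0  ⊔preds={1,2}  new={}  stable
  step 6. node 1  ⊔preds={2}  new={1,2}  stable
  step 7. node 2  ⊔preds={1,2}  new={}  stable

Least fixpoint reached:
  node 0: {}
  node 1: {1,2}
  node 2: {}
  node 3: {2}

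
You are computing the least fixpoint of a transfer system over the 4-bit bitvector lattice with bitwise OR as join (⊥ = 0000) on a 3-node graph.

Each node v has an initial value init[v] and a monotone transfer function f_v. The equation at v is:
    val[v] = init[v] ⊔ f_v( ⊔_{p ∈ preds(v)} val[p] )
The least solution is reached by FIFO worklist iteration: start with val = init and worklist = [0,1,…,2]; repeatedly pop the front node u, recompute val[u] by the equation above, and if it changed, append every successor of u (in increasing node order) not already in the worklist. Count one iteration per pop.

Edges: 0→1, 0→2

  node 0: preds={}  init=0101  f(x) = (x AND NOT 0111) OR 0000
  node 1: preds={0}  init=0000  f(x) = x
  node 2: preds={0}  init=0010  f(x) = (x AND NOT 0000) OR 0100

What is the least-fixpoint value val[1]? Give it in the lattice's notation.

0101

Worklist (3 pops):
  #1 pop 0: in=0000 → 0101 (no change)
  #2 pop 1: in=0101 → 0101 (was 0000); enqueue []
  #3 pop 2: in=0101 → 0111 (was 0010); enqueue []

Fixpoint:
  val[0] = 0101
  val[1] = 0101
  val[2] = 0111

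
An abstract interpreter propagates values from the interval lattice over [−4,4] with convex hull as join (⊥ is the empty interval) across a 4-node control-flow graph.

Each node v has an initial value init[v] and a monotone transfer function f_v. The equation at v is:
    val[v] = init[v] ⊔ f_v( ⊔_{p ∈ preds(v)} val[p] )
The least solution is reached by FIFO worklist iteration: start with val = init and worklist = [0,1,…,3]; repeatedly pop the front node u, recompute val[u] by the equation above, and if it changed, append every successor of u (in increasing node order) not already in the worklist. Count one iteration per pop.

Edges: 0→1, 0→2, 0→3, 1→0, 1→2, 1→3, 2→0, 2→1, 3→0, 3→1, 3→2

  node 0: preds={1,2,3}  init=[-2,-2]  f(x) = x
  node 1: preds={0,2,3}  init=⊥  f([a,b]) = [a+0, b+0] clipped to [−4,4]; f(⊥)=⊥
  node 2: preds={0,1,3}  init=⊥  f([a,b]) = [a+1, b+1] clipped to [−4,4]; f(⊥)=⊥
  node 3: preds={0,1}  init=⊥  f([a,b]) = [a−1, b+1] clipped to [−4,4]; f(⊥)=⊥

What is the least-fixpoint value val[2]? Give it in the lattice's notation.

Trace (29 dequeues):
  [1] u=0 | in ⊥ | out [-2,-2] | ==
  [2] u=1 | in [-2,-2] | out [-2,-2] | prev ⊥ | push {0}
  [3] u=2 | in [-2,-2] | out [-1,-1] | prev ⊥ | push {1}
  [4] u=3 | in [-2,-2] | out [-3,-1] | prev ⊥ | push {2}
  [5] u=0 | in [-3,-1] | out [-3,-1] | prev [-2,-2] | push {3}
  [6] u=1 | in [-3,-1] | out [-3,-1] | prev [-2,-2] | push {0}
  [7] u=2 | in [-3,-1] | out [-2,0] | prev [-1,-1] | push {1}
  [8] u=3 | in [-3,-1] | out [-4,0] | prev [-3,-1] | push {2}
  [9] u=0 | in [-4,0] | out [-4,0] | prev [-3,-1] | push {3}
  [10] u=1 | in [-4,0] | out [-4,0] | prev [-3,-1] | push {0}
  [11] u=2 | in [-4,0] | out [-3,1] | prev [-2,0] | push {1}
  [12] u=3 | in [-4,0] | out [-4,1] | prev [-4,0] | push {2}
  [13] u=0 | in [-4,1] | out [-4,1] | prev [-4,0] | push {3}
  [14] u=1 | in [-4,1] | out [-4,1] | prev [-4,0] | push {0}
  [15] u=2 | in [-4,1] | out [-3,2] | prev [-3,1] | push {1}
  [16] u=3 | in [-4,1] | out [-4,2] | prev [-4,1] | push {2}
  [17] u=0 | in [-4,2] | out [-4,2] | prev [-4,1] | push {3}
  [18] u=1 | in [-4,2] | out [-4,2] | prev [-4,1] | push {0}
  [19] u=2 | in [-4,2] | out [-3,3] | prev [-3,2] | push {1}
  [20] u=3 | in [-4,2] | out [-4,3] | prev [-4,2] | push {2}
  [21] u=0 | in [-4,3] | out [-4,3] | prev [-4,2] | push {3}
  [22] u=1 | in [-4,3] | out [-4,3] | prev [-4,2] | push {0}
  [23] u=2 | in [-4,3] | out [-3,4] | prev [-3,3] | push {1}
  [24] u=3 | in [-4,3] | out [-4,4] | prev [-4,3] | push {2}
  [25] u=0 | in [-4,4] | out [-4,4] | prev [-4,3] | push {3}
  [26] u=1 | in [-4,4] | out [-4,4] | prev [-4,3] | push {0}
  [27] u=2 | in [-4,4] | out [-3,4] | ==
  [28] u=3 | in [-4,4] | out [-4,4] | ==
  [29] u=0 | in [-4,4] | out [-4,4] | ==

Converged values:
  [0] [-4,4]
  [1] [-4,4]
  [2] [-3,4]
  [3] [-4,4]

[-3,4]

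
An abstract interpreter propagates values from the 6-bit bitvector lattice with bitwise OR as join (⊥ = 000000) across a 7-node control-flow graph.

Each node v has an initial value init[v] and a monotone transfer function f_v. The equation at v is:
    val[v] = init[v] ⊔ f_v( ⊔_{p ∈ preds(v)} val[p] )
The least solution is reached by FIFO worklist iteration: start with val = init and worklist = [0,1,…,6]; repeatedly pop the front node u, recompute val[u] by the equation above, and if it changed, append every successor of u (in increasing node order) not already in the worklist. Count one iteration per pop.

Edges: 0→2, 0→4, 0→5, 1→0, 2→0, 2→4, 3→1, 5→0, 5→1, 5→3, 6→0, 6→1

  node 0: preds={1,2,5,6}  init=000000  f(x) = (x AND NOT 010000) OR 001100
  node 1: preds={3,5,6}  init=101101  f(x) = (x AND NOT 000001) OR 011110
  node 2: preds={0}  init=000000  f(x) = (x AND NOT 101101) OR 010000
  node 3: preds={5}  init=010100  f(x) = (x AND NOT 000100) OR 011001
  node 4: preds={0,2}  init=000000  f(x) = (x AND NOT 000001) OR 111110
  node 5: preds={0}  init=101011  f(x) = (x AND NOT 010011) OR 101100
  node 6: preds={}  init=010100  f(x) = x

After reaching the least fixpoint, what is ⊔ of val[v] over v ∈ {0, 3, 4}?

Worklist (10 pops):
  #1 pop 0: in=111111 → 101111 (was 000000); enqueue []
  #2 pop 1: in=111111 → 111111 (was 101101); enqueue [0]
  #3 pop 2: in=101111 → 010010 (was 000000); enqueue []
  #4 pop 3: in=101011 → 111111 (was 010100); enqueue [1]
  #5 pop 4: in=111111 → 111110 (was 000000); enqueue []
  #6 pop 5: in=101111 → 101111 (was 101011); enqueue [3]
  #7 pop 6: in=000000 → 010100 (no change)
  #8 pop 0: in=111111 → 101111 (no change)
  #9 pop 1: in=111111 → 111111 (no change)
  #10 pop 3: in=101111 → 111111 (no change)

Fixpoint:
  val[0] = 101111
  val[1] = 111111
  val[2] = 010010
  val[3] = 111111
  val[4] = 111110
  val[5] = 101111
  val[6] = 010100

111111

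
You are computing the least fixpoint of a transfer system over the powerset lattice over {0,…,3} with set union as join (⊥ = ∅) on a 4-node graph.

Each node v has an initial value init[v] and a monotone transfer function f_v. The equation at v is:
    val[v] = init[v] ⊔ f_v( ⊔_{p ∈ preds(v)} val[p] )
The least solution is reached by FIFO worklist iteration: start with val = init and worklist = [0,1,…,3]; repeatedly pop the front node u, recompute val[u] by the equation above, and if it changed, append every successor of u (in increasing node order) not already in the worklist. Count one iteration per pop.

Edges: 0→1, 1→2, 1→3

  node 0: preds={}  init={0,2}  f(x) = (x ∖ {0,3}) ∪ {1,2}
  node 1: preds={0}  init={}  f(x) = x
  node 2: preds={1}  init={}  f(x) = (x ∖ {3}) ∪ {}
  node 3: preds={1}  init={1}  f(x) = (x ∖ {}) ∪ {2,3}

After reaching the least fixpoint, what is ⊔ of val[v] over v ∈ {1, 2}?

Trace (4 dequeues):
  [1] u=0 | in {} | out {0,1,2} | prev {0,2} | push {}
  [2] u=1 | in {0,1,2} | out {0,1,2} | prev {} | push {}
  [3] u=2 | in {0,1,2} | out {0,1,2} | prev {} | push {}
  [4] u=3 | in {0,1,2} | out {0,1,2,3} | prev {1} | push {}

Converged values:
  [0] {0,1,2}
  [1] {0,1,2}
  [2] {0,1,2}
  [3] {0,1,2,3}

{0,1,2}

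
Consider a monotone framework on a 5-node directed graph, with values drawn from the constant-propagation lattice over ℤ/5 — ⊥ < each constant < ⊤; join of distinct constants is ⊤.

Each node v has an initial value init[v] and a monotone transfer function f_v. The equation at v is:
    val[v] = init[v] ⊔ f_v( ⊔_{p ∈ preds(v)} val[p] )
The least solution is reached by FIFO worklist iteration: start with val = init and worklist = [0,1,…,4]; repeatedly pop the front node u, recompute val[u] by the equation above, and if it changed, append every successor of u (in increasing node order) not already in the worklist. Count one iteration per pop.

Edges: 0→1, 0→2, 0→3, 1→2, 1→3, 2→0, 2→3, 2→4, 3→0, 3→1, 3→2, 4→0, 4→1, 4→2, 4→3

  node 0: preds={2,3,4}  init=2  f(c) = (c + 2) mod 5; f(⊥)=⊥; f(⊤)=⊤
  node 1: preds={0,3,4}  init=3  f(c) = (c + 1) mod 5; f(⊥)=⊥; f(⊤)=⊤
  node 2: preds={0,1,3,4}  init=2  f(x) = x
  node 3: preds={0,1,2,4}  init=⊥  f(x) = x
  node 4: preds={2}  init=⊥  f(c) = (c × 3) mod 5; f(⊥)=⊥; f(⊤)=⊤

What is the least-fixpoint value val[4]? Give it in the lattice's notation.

Trace (9 dequeues):
  [1] u=0 | in 2 | out ⊤ | prev 2 | push {}
  [2] u=1 | in ⊤ | out ⊤ | prev 3 | push {}
  [3] u=2 | in ⊤ | out ⊤ | prev 2 | push {0}
  [4] u=3 | in ⊤ | out ⊤ | prev ⊥ | push {1,2}
  [5] u=4 | in ⊤ | out ⊤ | prev ⊥ | push {3}
  [6] u=0 | in ⊤ | out ⊤ | ==
  [7] u=1 | in ⊤ | out ⊤ | ==
  [8] u=2 | in ⊤ | out ⊤ | ==
  [9] u=3 | in ⊤ | out ⊤ | ==

Converged values:
  [0] ⊤
  [1] ⊤
  [2] ⊤
  [3] ⊤
  [4] ⊤

⊤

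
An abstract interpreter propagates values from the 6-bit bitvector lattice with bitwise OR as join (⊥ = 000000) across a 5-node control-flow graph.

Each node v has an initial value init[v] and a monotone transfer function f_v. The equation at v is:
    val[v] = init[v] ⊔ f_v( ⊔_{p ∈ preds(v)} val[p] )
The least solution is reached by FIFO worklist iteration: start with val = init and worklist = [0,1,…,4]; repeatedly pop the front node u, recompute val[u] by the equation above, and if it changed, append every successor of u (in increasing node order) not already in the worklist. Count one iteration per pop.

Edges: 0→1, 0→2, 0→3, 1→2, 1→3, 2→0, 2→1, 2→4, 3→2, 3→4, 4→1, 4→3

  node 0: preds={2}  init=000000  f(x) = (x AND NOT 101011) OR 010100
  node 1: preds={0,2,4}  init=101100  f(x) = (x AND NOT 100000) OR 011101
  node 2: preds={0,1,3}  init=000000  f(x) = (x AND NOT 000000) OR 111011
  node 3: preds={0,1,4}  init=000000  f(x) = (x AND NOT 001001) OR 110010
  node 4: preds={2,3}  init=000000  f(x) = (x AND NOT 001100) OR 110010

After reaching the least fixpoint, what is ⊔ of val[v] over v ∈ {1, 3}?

Iteration log — 9 steps:
  step 1. node 0  ⊔preds=000000  new=010100  old=000000  +wl: 
  step 2. node 1  ⊔preds=010100  new=111101  old=101100  +wl: 
  step 3. node 2  ⊔preds=111101  new=111111  old=000000  +wl: 0,1
  step 4. node 3  ⊔preds=111101  new=110110  old=000000  +wl: 2
  step 5. node 4  ⊔preds=111111  new=110011  old=000000  +wl: 3
  step 6. node 0  ⊔preds=111111  new=010100  stable
  step 7. node 1  ⊔preds=111111  new=111111  old=111101  +wl: 
  step 8. node 2  ⊔preds=111111  new=111111  stable
  step 9. node 3  ⊔preds=111111  new=110110  stable

Least fixpoint reached:
  node 0: 010100
  node 1: 111111
  node 2: 111111
  node 3: 110110
  node 4: 110011

111111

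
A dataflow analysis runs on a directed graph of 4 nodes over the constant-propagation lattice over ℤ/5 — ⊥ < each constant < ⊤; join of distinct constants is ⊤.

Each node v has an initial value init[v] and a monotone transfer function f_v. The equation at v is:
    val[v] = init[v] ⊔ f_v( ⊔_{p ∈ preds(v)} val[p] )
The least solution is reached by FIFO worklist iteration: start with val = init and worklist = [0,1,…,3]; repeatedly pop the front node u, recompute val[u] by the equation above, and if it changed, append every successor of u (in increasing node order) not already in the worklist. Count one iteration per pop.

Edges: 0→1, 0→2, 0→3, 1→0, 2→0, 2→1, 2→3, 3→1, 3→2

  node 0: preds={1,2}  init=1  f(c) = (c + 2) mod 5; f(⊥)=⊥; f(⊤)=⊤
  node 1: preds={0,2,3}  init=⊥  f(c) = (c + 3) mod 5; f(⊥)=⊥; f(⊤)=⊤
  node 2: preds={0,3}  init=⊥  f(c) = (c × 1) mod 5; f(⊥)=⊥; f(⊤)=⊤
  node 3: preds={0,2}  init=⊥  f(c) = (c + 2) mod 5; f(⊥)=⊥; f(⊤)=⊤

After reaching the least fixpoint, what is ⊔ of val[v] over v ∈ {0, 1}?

Trace (11 dequeues):
  [1] u=0 | in ⊥ | out 1 | ==
  [2] u=1 | in 1 | out 4 | prev ⊥ | push {0}
  [3] u=2 | in 1 | out 1 | prev ⊥ | push {1}
  [4] u=3 | in 1 | out 3 | prev ⊥ | push {2}
  [5] u=0 | in ⊤ | out ⊤ | prev 1 | push {3}
  [6] u=1 | in ⊤ | out ⊤ | prev 4 | push {0}
  [7] u=2 | in ⊤ | out ⊤ | prev 1 | push {1}
  [8] u=3 | in ⊤ | out ⊤ | prev 3 | push {2}
  [9] u=0 | in ⊤ | out ⊤ | ==
  [10] u=1 | in ⊤ | out ⊤ | ==
  [11] u=2 | in ⊤ | out ⊤ | ==

Converged values:
  [0] ⊤
  [1] ⊤
  [2] ⊤
  [3] ⊤

⊤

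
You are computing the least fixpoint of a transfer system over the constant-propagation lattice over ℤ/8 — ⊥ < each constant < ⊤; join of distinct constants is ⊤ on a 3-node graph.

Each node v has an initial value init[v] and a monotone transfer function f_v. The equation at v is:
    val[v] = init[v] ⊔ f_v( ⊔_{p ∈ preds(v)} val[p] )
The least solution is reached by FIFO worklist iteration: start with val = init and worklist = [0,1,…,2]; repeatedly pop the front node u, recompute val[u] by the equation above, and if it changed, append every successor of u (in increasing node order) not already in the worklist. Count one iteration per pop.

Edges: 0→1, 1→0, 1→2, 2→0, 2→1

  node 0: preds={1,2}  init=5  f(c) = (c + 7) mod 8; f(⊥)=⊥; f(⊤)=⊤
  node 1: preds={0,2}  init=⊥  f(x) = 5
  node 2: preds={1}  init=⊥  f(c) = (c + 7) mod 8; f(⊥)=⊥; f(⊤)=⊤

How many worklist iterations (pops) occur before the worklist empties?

Iteration log — 5 steps:
  step 1. node 0  ⊔preds=⊥  new=5  stable
  step 2. node 1  ⊔preds=5  new=5  old=⊥  +wl: 0
  step 3. node 2  ⊔preds=5  new=4  old=⊥  +wl: 1
  step 4. node 0  ⊔preds=⊤  new=⊤  old=5  +wl: 
  step 5. node 1  ⊔preds=⊤  new=5  stable

Least fixpoint reached:
  node 0: ⊤
  node 1: 5
  node 2: 4

5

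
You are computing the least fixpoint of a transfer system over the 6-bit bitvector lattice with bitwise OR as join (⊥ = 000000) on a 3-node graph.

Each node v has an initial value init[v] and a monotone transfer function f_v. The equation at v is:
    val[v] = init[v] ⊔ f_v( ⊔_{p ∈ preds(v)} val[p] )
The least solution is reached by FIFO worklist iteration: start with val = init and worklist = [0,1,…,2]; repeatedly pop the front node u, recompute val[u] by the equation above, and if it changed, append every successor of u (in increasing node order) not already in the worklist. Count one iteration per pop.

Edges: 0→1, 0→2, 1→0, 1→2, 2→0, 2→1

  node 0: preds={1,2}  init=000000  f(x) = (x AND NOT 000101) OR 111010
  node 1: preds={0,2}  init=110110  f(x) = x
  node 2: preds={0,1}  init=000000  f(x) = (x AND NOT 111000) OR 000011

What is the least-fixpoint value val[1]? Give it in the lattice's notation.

Iteration log — 7 steps:
  step 1. node 0  ⊔preds=110110  new=111010  old=000000  +wl: 
  step 2. node 1  ⊔preds=111010  new=111110  old=110110  +wl: 0
  step 3. node 2  ⊔preds=111110  new=000111  old=000000  +wl: 1
  step 4. node 0  ⊔preds=111111  new=111010  stable
  step 5. node 1  ⊔preds=111111  new=111111  old=111110  +wl: 0,2
  step 6. node 0  ⊔preds=111111  new=111010  stable
  step 7. node 2  ⊔preds=111111  new=000111  stable

Least fixpoint reached:
  node 0: 111010
  node 1: 111111
  node 2: 000111

111111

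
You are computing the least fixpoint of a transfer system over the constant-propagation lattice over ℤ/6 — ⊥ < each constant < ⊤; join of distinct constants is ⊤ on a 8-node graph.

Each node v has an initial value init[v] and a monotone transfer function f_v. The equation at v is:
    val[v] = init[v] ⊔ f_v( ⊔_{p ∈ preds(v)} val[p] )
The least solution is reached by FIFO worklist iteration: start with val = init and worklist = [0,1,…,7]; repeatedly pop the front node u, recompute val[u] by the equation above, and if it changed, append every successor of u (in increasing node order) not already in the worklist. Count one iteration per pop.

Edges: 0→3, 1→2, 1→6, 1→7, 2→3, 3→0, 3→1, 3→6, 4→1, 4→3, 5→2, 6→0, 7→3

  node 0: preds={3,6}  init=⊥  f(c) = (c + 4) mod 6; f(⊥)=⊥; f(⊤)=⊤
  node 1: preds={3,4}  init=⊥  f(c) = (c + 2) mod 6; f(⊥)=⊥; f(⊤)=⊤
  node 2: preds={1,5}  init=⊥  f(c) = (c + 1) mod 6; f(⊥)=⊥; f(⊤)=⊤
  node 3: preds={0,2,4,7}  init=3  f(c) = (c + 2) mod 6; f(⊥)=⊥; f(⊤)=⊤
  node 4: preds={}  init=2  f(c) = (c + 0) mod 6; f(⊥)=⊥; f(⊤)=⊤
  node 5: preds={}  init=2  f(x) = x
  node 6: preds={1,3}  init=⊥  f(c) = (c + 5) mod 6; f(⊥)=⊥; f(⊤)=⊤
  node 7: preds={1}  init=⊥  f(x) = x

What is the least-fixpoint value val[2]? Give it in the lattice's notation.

⊤

Iteration log — 11 steps:
  step 1. node 0  ⊔preds=3  new=1  old=⊥  +wl: 
  step 2. node 1  ⊔preds=⊤  new=⊤  old=⊥  +wl: 
  step 3. node 2  ⊔preds=⊤  new=⊤  old=⊥  +wl: 
  step 4. node 3  ⊔preds=⊤  new=⊤  old=3  +wl: 0,1
  step 5. node 4  ⊔preds=⊥  new=2  stable
  step 6. node 5  ⊔preds=⊥  new=2  stable
  step 7. node 6  ⊔preds=⊤  new=⊤  old=⊥  +wl: 
  step 8. node 7  ⊔preds=⊤  new=⊤  old=⊥  +wl: 3
  step 9. node 0  ⊔preds=⊤  new=⊤  old=1  +wl: 
  step 10. node 1  ⊔preds=⊤  new=⊤  stable
  step 11. node 3  ⊔preds=⊤  new=⊤  stable

Least fixpoint reached:
  node 0: ⊤
  node 1: ⊤
  node 2: ⊤
  node 3: ⊤
  node 4: 2
  node 5: 2
  node 6: ⊤
  node 7: ⊤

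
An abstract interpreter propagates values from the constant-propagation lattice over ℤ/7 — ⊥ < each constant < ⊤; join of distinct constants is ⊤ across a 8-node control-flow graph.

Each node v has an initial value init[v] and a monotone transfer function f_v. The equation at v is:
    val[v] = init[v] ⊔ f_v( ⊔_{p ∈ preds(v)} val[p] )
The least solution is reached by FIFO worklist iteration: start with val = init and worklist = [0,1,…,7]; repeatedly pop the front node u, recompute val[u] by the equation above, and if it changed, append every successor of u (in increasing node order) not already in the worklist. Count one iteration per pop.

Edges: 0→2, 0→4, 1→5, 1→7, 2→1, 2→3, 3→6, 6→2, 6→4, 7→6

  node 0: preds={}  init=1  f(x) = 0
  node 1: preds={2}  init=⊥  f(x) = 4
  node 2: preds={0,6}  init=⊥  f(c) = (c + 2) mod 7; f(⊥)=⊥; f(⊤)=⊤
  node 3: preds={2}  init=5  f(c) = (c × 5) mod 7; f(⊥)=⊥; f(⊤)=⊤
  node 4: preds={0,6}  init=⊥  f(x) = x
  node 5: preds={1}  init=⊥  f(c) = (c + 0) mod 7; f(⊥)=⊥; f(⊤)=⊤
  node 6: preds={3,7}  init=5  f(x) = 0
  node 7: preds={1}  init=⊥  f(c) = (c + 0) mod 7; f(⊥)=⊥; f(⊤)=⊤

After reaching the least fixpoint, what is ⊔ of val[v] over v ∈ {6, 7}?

⊤

Iteration log — 12 steps:
  step 1. node 0  ⊔preds=⊥  new=⊤  old=1  +wl: 
  step 2. node 1  ⊔preds=⊥  new=4  old=⊥  +wl: 
  step 3. node 2  ⊔preds=⊤  new=⊤  old=⊥  +wl: 1
  step 4. node 3  ⊔preds=⊤  new=⊤  old=5  +wl: 
  step 5. node 4  ⊔preds=⊤  new=⊤  old=⊥  +wl: 
  step 6. node 5  ⊔preds=4  new=4  old=⊥  +wl: 
  step 7. node 6  ⊔preds=⊤  new=⊤  old=5  +wl: 2,4
  step 8. node 7  ⊔preds=4  new=4  old=⊥  +wl: 6
  step 9. node 1  ⊔preds=⊤  new=4  stable
  step 10. node 2  ⊔preds=⊤  new=⊤  stable
  step 11. node 4  ⊔preds=⊤  new=⊤  stable
  step 12. node 6  ⊔preds=⊤  new=⊤  stable

Least fixpoint reached:
  node 0: ⊤
  node 1: 4
  node 2: ⊤
  node 3: ⊤
  node 4: ⊤
  node 5: 4
  node 6: ⊤
  node 7: 4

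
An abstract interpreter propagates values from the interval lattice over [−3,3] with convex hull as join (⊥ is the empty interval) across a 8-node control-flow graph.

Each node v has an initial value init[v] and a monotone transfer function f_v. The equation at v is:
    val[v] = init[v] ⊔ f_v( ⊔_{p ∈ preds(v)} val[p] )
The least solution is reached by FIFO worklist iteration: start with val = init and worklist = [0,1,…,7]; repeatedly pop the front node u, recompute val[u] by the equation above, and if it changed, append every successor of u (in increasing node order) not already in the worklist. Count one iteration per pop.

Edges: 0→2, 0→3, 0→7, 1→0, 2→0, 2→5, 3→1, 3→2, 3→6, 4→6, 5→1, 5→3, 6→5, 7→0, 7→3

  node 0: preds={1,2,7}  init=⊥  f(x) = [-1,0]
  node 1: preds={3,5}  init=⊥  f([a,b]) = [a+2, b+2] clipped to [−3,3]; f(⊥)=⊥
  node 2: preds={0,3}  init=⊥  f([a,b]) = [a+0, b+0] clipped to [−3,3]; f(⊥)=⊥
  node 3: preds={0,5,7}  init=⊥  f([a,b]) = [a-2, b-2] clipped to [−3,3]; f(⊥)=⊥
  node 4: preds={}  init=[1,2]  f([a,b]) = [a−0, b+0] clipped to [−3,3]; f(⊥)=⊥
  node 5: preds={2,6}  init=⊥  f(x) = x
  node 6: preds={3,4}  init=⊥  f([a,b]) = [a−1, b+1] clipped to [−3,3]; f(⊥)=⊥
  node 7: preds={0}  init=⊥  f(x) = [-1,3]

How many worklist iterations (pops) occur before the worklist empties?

20

Trace (20 dequeues):
  [1] u=0 | in ⊥ | out [-1,0] | prev ⊥ | push {}
  [2] u=1 | in ⊥ | out ⊥ | ==
  [3] u=2 | in [-1,0] | out [-1,0] | prev ⊥ | push {0}
  [4] u=3 | in [-1,0] | out [-3,-2] | prev ⊥ | push {1,2}
  [5] u=4 | in ⊥ | out [1,2] | ==
  [6] u=5 | in [-1,0] | out [-1,0] | prev ⊥ | push {3}
  [7] u=6 | in [-3,2] | out [-3,3] | prev ⊥ | push {5}
  [8] u=7 | in [-1,0] | out [-1,3] | prev ⊥ | push {}
  [9] u=0 | in [-1,3] | out [-1,0] | ==
  [10] u=1 | in [-3,0] | out [-1,2] | prev ⊥ | push {0}
  [11] u=2 | in [-3,0] | out [-3,0] | prev [-1,0] | push {}
  [12] u=3 | in [-1,3] | out [-3,1] | prev [-3,-2] | push {1,2,6}
  [13] u=5 | in [-3,3] | out [-3,3] | prev [-1,0] | push {3}
  [14] u=0 | in [-3,3] | out [-1,0] | ==
  [15] u=1 | in [-3,3] | out [-1,3] | prev [-1,2] | push {0}
  [16] u=2 | in [-3,1] | out [-3,1] | prev [-3,0] | push {5}
  [17] u=6 | in [-3,2] | out [-3,3] | ==
  [18] u=3 | in [-3,3] | out [-3,1] | ==
  [19] u=0 | in [-3,3] | out [-1,0] | ==
  [20] u=5 | in [-3,3] | out [-3,3] | ==

Converged values:
  [0] [-1,0]
  [1] [-1,3]
  [2] [-3,1]
  [3] [-3,1]
  [4] [1,2]
  [5] [-3,3]
  [6] [-3,3]
  [7] [-1,3]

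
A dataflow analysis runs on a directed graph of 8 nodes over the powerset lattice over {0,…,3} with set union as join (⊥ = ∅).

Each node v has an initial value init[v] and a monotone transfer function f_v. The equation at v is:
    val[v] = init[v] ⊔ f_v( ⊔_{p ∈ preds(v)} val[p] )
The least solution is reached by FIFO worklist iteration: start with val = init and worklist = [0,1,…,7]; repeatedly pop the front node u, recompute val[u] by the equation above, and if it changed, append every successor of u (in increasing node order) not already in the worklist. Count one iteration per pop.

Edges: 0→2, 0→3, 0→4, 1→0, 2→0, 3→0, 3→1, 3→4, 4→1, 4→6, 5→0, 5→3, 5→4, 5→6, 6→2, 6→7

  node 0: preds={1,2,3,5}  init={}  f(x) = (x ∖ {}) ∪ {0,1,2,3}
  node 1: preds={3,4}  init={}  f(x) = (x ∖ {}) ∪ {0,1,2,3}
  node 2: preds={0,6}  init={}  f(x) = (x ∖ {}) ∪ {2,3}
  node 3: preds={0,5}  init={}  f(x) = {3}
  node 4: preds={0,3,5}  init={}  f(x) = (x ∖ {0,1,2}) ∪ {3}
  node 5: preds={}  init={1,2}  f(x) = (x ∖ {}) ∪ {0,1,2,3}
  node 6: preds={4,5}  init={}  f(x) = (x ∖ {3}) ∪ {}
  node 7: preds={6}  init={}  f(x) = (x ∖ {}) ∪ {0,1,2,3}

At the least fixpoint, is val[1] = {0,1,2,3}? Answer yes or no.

Trace (13 dequeues):
  [1] u=0 | in {1,2} | out {0,1,2,3} | prev {} | push {}
  [2] u=1 | in {} | out {0,1,2,3} | prev {} | push {0}
  [3] u=2 | in {0,1,2,3} | out {0,1,2,3} | prev {} | push {}
  [4] u=3 | in {0,1,2,3} | out {3} | prev {} | push {1}
  [5] u=4 | in {0,1,2,3} | out {3} | prev {} | push {}
  [6] u=5 | in {} | out {0,1,2,3} | prev {1,2} | push {3,4}
  [7] u=6 | in {0,1,2,3} | out {0,1,2} | prev {} | push {2}
  [8] u=7 | in {0,1,2} | out {0,1,2,3} | prev {} | push {}
  [9] u=0 | in {0,1,2,3} | out {0,1,2,3} | ==
  [10] u=1 | in {3} | out {0,1,2,3} | ==
  [11] u=3 | in {0,1,2,3} | out {3} | ==
  [12] u=4 | in {0,1,2,3} | out {3} | ==
  [13] u=2 | in {0,1,2,3} | out {0,1,2,3} | ==

Converged values:
  [0] {0,1,2,3}
  [1] {0,1,2,3}
  [2] {0,1,2,3}
  [3] {3}
  [4] {3}
  [5] {0,1,2,3}
  [6] {0,1,2}
  [7] {0,1,2,3}

yes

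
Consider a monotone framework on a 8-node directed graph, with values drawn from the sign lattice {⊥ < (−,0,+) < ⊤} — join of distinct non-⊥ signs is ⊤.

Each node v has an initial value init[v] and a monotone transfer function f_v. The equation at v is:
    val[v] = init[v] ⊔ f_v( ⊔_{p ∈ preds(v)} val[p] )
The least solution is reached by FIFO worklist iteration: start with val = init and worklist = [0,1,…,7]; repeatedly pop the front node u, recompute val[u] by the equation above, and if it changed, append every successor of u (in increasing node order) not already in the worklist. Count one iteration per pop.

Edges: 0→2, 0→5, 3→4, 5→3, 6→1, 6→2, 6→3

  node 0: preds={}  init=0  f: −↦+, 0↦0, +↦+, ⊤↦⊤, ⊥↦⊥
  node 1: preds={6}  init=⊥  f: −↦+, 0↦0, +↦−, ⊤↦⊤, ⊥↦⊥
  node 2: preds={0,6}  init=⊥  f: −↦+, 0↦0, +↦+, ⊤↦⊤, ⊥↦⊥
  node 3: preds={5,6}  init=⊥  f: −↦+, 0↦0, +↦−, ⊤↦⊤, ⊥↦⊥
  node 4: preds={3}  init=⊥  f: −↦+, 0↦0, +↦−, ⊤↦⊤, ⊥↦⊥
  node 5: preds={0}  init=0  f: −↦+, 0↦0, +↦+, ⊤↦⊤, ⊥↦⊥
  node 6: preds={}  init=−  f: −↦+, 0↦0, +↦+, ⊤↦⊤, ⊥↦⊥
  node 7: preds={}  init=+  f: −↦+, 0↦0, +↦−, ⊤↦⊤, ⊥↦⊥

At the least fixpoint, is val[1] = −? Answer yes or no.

Trace (8 dequeues):
  [1] u=0 | in ⊥ | out 0 | ==
  [2] u=1 | in − | out + | prev ⊥ | push {}
  [3] u=2 | in ⊤ | out ⊤ | prev ⊥ | push {}
  [4] u=3 | in ⊤ | out ⊤ | prev ⊥ | push {}
  [5] u=4 | in ⊤ | out ⊤ | prev ⊥ | push {}
  [6] u=5 | in 0 | out 0 | ==
  [7] u=6 | in ⊥ | out − | ==
  [8] u=7 | in ⊥ | out + | ==

Converged values:
  [0] 0
  [1] +
  [2] ⊤
  [3] ⊤
  [4] ⊤
  [5] 0
  [6] −
  [7] +

no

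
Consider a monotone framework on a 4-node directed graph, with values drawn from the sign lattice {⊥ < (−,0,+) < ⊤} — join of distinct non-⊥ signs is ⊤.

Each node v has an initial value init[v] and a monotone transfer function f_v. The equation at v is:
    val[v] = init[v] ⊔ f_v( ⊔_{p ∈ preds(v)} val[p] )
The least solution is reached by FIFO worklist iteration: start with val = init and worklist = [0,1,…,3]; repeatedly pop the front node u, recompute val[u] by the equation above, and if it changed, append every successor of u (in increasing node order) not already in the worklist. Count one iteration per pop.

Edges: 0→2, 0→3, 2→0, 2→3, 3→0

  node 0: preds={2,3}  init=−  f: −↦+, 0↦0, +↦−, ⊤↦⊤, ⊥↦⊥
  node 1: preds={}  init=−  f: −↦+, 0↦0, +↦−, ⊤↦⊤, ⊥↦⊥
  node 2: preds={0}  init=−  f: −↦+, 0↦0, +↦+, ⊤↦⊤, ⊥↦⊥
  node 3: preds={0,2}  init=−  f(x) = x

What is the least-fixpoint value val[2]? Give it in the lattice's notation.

⊤

Iteration log — 5 steps:
  step 1. node 0  ⊔preds=−  new=⊤  old=−  +wl: 
  step 2. node 1  ⊔preds=⊥  new=−  stable
  step 3. node 2  ⊔preds=⊤  new=⊤  old=−  +wl: 0
  step 4. node 3  ⊔preds=⊤  new=⊤  old=−  +wl: 
  step 5. node 0  ⊔preds=⊤  new=⊤  stable

Least fixpoint reached:
  node 0: ⊤
  node 1: −
  node 2: ⊤
  node 3: ⊤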